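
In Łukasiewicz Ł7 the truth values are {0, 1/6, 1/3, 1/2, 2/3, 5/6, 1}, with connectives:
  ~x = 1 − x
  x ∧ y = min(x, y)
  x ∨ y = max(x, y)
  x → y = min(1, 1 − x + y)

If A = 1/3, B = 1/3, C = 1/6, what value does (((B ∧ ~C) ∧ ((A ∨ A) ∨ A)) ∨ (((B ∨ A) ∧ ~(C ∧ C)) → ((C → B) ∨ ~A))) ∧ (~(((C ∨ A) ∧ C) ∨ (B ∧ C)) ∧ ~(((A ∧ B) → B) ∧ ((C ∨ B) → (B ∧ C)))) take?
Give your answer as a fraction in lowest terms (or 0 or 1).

~C = ~1/6 = 5/6
B ∧ ~C = 1/3 ∧ 5/6 = 1/3
A ∨ A = 1/3 ∨ 1/3 = 1/3
(A ∨ A) ∨ A = 1/3 ∨ 1/3 = 1/3
(B ∧ ~C) ∧ ((A ∨ A) ∨ A) = 1/3 ∧ 1/3 = 1/3
B ∨ A = 1/3 ∨ 1/3 = 1/3
C ∧ C = 1/6 ∧ 1/6 = 1/6
~(C ∧ C) = ~1/6 = 5/6
(B ∨ A) ∧ ~(C ∧ C) = 1/3 ∧ 5/6 = 1/3
C → B = 1/6 → 1/3 = 1
~A = ~1/3 = 2/3
(C → B) ∨ ~A = 1 ∨ 2/3 = 1
((B ∨ A) ∧ ~(C ∧ C)) → ((C → B) ∨ ~A) = 1/3 → 1 = 1
((B ∧ ~C) ∧ ((A ∨ A) ∨ A)) ∨ (((B ∨ A) ∧ ~(C ∧ C)) → ((C → B) ∨ ~A)) = 1/3 ∨ 1 = 1
C ∨ A = 1/6 ∨ 1/3 = 1/3
(C ∨ A) ∧ C = 1/3 ∧ 1/6 = 1/6
B ∧ C = 1/3 ∧ 1/6 = 1/6
((C ∨ A) ∧ C) ∨ (B ∧ C) = 1/6 ∨ 1/6 = 1/6
~(((C ∨ A) ∧ C) ∨ (B ∧ C)) = ~1/6 = 5/6
A ∧ B = 1/3 ∧ 1/3 = 1/3
(A ∧ B) → B = 1/3 → 1/3 = 1
C ∨ B = 1/6 ∨ 1/3 = 1/3
B ∧ C = 1/3 ∧ 1/6 = 1/6
(C ∨ B) → (B ∧ C) = 1/3 → 1/6 = 5/6
((A ∧ B) → B) ∧ ((C ∨ B) → (B ∧ C)) = 1 ∧ 5/6 = 5/6
~(((A ∧ B) → B) ∧ ((C ∨ B) → (B ∧ C))) = ~5/6 = 1/6
~(((C ∨ A) ∧ C) ∨ (B ∧ C)) ∧ ~(((A ∧ B) → B) ∧ ((C ∨ B) → (B ∧ C))) = 5/6 ∧ 1/6 = 1/6
(((B ∧ ~C) ∧ ((A ∨ A) ∨ A)) ∨ (((B ∨ A) ∧ ~(C ∧ C)) → ((C → B) ∨ ~A))) ∧ (~(((C ∨ A) ∧ C) ∨ (B ∧ C)) ∧ ~(((A ∧ B) → B) ∧ ((C ∨ B) → (B ∧ C)))) = 1 ∧ 1/6 = 1/6

1/6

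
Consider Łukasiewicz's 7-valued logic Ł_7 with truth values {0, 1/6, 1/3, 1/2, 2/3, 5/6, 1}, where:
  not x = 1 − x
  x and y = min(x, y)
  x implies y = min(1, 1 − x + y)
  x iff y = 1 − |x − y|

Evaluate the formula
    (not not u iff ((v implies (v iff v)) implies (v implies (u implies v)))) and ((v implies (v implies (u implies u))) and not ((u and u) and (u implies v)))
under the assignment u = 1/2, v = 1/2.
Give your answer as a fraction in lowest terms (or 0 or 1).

1/2

not u = not 1/2 = 1/2
not not u = not 1/2 = 1/2
v iff v = 1/2 iff 1/2 = 1
v implies (v iff v) = 1/2 implies 1 = 1
u implies v = 1/2 implies 1/2 = 1
v implies (u implies v) = 1/2 implies 1 = 1
(v implies (v iff v)) implies (v implies (u implies v)) = 1 implies 1 = 1
not not u iff ((v implies (v iff v)) implies (v implies (u implies v))) = 1/2 iff 1 = 1/2
u implies u = 1/2 implies 1/2 = 1
v implies (u implies u) = 1/2 implies 1 = 1
v implies (v implies (u implies u)) = 1/2 implies 1 = 1
u and u = 1/2 and 1/2 = 1/2
u implies v = 1/2 implies 1/2 = 1
(u and u) and (u implies v) = 1/2 and 1 = 1/2
not ((u and u) and (u implies v)) = not 1/2 = 1/2
(v implies (v implies (u implies u))) and not ((u and u) and (u implies v)) = 1 and 1/2 = 1/2
(not not u iff ((v implies (v iff v)) implies (v implies (u implies v)))) and ((v implies (v implies (u implies u))) and not ((u and u) and (u implies v))) = 1/2 and 1/2 = 1/2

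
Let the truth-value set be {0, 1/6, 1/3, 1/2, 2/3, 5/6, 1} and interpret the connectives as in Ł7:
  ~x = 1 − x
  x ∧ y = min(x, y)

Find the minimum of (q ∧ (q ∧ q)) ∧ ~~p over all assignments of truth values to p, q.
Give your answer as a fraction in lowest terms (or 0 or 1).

Take p = 0, q = 0:
q ∧ q = 0 ∧ 0 = 0
q ∧ (q ∧ q) = 0 ∧ 0 = 0
~p = ~0 = 1
~~p = ~1 = 0
(q ∧ (q ∧ q)) ∧ ~~p = 0 ∧ 0 = 0
No assignment yields a value below 0, so this is the minimum.

0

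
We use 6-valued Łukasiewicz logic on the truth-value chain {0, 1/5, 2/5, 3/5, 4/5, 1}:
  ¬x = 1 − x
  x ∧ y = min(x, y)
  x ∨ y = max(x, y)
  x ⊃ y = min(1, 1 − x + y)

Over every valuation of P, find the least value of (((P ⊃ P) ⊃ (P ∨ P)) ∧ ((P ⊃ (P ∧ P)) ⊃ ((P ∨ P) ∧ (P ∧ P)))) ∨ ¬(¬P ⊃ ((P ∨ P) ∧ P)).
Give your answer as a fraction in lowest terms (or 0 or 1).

Take P = 2/5:
P ⊃ P = 2/5 ⊃ 2/5 = 1
P ∨ P = 2/5 ∨ 2/5 = 2/5
(P ⊃ P) ⊃ (P ∨ P) = 1 ⊃ 2/5 = 2/5
P ∧ P = 2/5 ∧ 2/5 = 2/5
P ⊃ (P ∧ P) = 2/5 ⊃ 2/5 = 1
P ∨ P = 2/5 ∨ 2/5 = 2/5
P ∧ P = 2/5 ∧ 2/5 = 2/5
(P ∨ P) ∧ (P ∧ P) = 2/5 ∧ 2/5 = 2/5
(P ⊃ (P ∧ P)) ⊃ ((P ∨ P) ∧ (P ∧ P)) = 1 ⊃ 2/5 = 2/5
((P ⊃ P) ⊃ (P ∨ P)) ∧ ((P ⊃ (P ∧ P)) ⊃ ((P ∨ P) ∧ (P ∧ P))) = 2/5 ∧ 2/5 = 2/5
¬P = ¬2/5 = 3/5
P ∨ P = 2/5 ∨ 2/5 = 2/5
(P ∨ P) ∧ P = 2/5 ∧ 2/5 = 2/5
¬P ⊃ ((P ∨ P) ∧ P) = 3/5 ⊃ 2/5 = 4/5
¬(¬P ⊃ ((P ∨ P) ∧ P)) = ¬4/5 = 1/5
(((P ⊃ P) ⊃ (P ∨ P)) ∧ ((P ⊃ (P ∧ P)) ⊃ ((P ∨ P) ∧ (P ∧ P)))) ∨ ¬(¬P ⊃ ((P ∨ P) ∧ P)) = 2/5 ∨ 1/5 = 2/5
No assignment yields a value below 2/5, so this is the minimum.

2/5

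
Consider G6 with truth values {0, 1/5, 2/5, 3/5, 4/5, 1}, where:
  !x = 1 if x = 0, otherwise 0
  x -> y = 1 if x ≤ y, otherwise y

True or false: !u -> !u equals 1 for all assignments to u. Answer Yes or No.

u = 0 ↦ 1
u = 1/5 ↦ 1
u = 2/5 ↦ 1
u = 3/5 ↦ 1
u = 4/5 ↦ 1
u = 1 ↦ 1
Every assignment gives a value ≥ 1.

Yes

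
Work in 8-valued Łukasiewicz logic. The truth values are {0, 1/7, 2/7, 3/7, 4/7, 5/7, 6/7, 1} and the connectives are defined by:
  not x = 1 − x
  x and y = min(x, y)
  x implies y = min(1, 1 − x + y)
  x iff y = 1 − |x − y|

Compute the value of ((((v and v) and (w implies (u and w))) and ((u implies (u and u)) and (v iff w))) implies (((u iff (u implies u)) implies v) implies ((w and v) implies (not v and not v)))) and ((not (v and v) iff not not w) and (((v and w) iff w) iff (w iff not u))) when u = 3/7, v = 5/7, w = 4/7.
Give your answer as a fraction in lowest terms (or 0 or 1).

5/7

v and v = 5/7 and 5/7 = 5/7
u and w = 3/7 and 4/7 = 3/7
w implies (u and w) = 4/7 implies 3/7 = 6/7
(v and v) and (w implies (u and w)) = 5/7 and 6/7 = 5/7
u and u = 3/7 and 3/7 = 3/7
u implies (u and u) = 3/7 implies 3/7 = 1
v iff w = 5/7 iff 4/7 = 6/7
(u implies (u and u)) and (v iff w) = 1 and 6/7 = 6/7
((v and v) and (w implies (u and w))) and ((u implies (u and u)) and (v iff w)) = 5/7 and 6/7 = 5/7
u implies u = 3/7 implies 3/7 = 1
u iff (u implies u) = 3/7 iff 1 = 3/7
(u iff (u implies u)) implies v = 3/7 implies 5/7 = 1
w and v = 4/7 and 5/7 = 4/7
not v = not 5/7 = 2/7
not v = not 5/7 = 2/7
not v and not v = 2/7 and 2/7 = 2/7
(w and v) implies (not v and not v) = 4/7 implies 2/7 = 5/7
((u iff (u implies u)) implies v) implies ((w and v) implies (not v and not v)) = 1 implies 5/7 = 5/7
(((v and v) and (w implies (u and w))) and ((u implies (u and u)) and (v iff w))) implies (((u iff (u implies u)) implies v) implies ((w and v) implies (not v and not v))) = 5/7 implies 5/7 = 1
v and v = 5/7 and 5/7 = 5/7
not (v and v) = not 5/7 = 2/7
not w = not 4/7 = 3/7
not not w = not 3/7 = 4/7
not (v and v) iff not not w = 2/7 iff 4/7 = 5/7
v and w = 5/7 and 4/7 = 4/7
(v and w) iff w = 4/7 iff 4/7 = 1
not u = not 3/7 = 4/7
w iff not u = 4/7 iff 4/7 = 1
((v and w) iff w) iff (w iff not u) = 1 iff 1 = 1
(not (v and v) iff not not w) and (((v and w) iff w) iff (w iff not u)) = 5/7 and 1 = 5/7
((((v and v) and (w implies (u and w))) and ((u implies (u and u)) and (v iff w))) implies (((u iff (u implies u)) implies v) implies ((w and v) implies (not v and not v)))) and ((not (v and v) iff not not w) and (((v and w) iff w) iff (w iff not u))) = 1 and 5/7 = 5/7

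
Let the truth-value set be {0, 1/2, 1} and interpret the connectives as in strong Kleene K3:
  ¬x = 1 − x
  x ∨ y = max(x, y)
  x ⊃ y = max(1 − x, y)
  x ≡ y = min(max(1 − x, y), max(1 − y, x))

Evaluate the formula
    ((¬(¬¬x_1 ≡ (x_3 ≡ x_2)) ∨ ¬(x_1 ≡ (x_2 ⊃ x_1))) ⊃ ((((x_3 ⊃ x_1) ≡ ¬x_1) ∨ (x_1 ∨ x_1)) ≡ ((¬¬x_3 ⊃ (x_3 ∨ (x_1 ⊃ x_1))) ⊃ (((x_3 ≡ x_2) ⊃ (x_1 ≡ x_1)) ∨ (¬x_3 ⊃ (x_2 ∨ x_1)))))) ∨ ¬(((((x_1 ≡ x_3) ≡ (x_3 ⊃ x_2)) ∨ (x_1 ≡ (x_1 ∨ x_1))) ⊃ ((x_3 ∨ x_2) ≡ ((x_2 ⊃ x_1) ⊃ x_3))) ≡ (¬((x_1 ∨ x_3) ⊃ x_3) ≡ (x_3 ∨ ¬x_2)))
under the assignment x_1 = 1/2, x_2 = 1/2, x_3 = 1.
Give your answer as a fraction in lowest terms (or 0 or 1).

¬x_1 = ¬1/2 = 1/2
¬¬x_1 = ¬1/2 = 1/2
x_3 ≡ x_2 = 1 ≡ 1/2 = 1/2
¬¬x_1 ≡ (x_3 ≡ x_2) = 1/2 ≡ 1/2 = 1/2
¬(¬¬x_1 ≡ (x_3 ≡ x_2)) = ¬1/2 = 1/2
x_2 ⊃ x_1 = 1/2 ⊃ 1/2 = 1/2
x_1 ≡ (x_2 ⊃ x_1) = 1/2 ≡ 1/2 = 1/2
¬(x_1 ≡ (x_2 ⊃ x_1)) = ¬1/2 = 1/2
¬(¬¬x_1 ≡ (x_3 ≡ x_2)) ∨ ¬(x_1 ≡ (x_2 ⊃ x_1)) = 1/2 ∨ 1/2 = 1/2
x_3 ⊃ x_1 = 1 ⊃ 1/2 = 1/2
¬x_1 = ¬1/2 = 1/2
(x_3 ⊃ x_1) ≡ ¬x_1 = 1/2 ≡ 1/2 = 1/2
x_1 ∨ x_1 = 1/2 ∨ 1/2 = 1/2
((x_3 ⊃ x_1) ≡ ¬x_1) ∨ (x_1 ∨ x_1) = 1/2 ∨ 1/2 = 1/2
¬x_3 = ¬1 = 0
¬¬x_3 = ¬0 = 1
x_1 ⊃ x_1 = 1/2 ⊃ 1/2 = 1/2
x_3 ∨ (x_1 ⊃ x_1) = 1 ∨ 1/2 = 1
¬¬x_3 ⊃ (x_3 ∨ (x_1 ⊃ x_1)) = 1 ⊃ 1 = 1
x_3 ≡ x_2 = 1 ≡ 1/2 = 1/2
x_1 ≡ x_1 = 1/2 ≡ 1/2 = 1/2
(x_3 ≡ x_2) ⊃ (x_1 ≡ x_1) = 1/2 ⊃ 1/2 = 1/2
¬x_3 = ¬1 = 0
x_2 ∨ x_1 = 1/2 ∨ 1/2 = 1/2
¬x_3 ⊃ (x_2 ∨ x_1) = 0 ⊃ 1/2 = 1
((x_3 ≡ x_2) ⊃ (x_1 ≡ x_1)) ∨ (¬x_3 ⊃ (x_2 ∨ x_1)) = 1/2 ∨ 1 = 1
(¬¬x_3 ⊃ (x_3 ∨ (x_1 ⊃ x_1))) ⊃ (((x_3 ≡ x_2) ⊃ (x_1 ≡ x_1)) ∨ (¬x_3 ⊃ (x_2 ∨ x_1))) = 1 ⊃ 1 = 1
(((x_3 ⊃ x_1) ≡ ¬x_1) ∨ (x_1 ∨ x_1)) ≡ ((¬¬x_3 ⊃ (x_3 ∨ (x_1 ⊃ x_1))) ⊃ (((x_3 ≡ x_2) ⊃ (x_1 ≡ x_1)) ∨ (¬x_3 ⊃ (x_2 ∨ x_1)))) = 1/2 ≡ 1 = 1/2
(¬(¬¬x_1 ≡ (x_3 ≡ x_2)) ∨ ¬(x_1 ≡ (x_2 ⊃ x_1))) ⊃ ((((x_3 ⊃ x_1) ≡ ¬x_1) ∨ (x_1 ∨ x_1)) ≡ ((¬¬x_3 ⊃ (x_3 ∨ (x_1 ⊃ x_1))) ⊃ (((x_3 ≡ x_2) ⊃ (x_1 ≡ x_1)) ∨ (¬x_3 ⊃ (x_2 ∨ x_1))))) = 1/2 ⊃ 1/2 = 1/2
x_1 ≡ x_3 = 1/2 ≡ 1 = 1/2
x_3 ⊃ x_2 = 1 ⊃ 1/2 = 1/2
(x_1 ≡ x_3) ≡ (x_3 ⊃ x_2) = 1/2 ≡ 1/2 = 1/2
x_1 ∨ x_1 = 1/2 ∨ 1/2 = 1/2
x_1 ≡ (x_1 ∨ x_1) = 1/2 ≡ 1/2 = 1/2
((x_1 ≡ x_3) ≡ (x_3 ⊃ x_2)) ∨ (x_1 ≡ (x_1 ∨ x_1)) = 1/2 ∨ 1/2 = 1/2
x_3 ∨ x_2 = 1 ∨ 1/2 = 1
x_2 ⊃ x_1 = 1/2 ⊃ 1/2 = 1/2
(x_2 ⊃ x_1) ⊃ x_3 = 1/2 ⊃ 1 = 1
(x_3 ∨ x_2) ≡ ((x_2 ⊃ x_1) ⊃ x_3) = 1 ≡ 1 = 1
(((x_1 ≡ x_3) ≡ (x_3 ⊃ x_2)) ∨ (x_1 ≡ (x_1 ∨ x_1))) ⊃ ((x_3 ∨ x_2) ≡ ((x_2 ⊃ x_1) ⊃ x_3)) = 1/2 ⊃ 1 = 1
x_1 ∨ x_3 = 1/2 ∨ 1 = 1
(x_1 ∨ x_3) ⊃ x_3 = 1 ⊃ 1 = 1
¬((x_1 ∨ x_3) ⊃ x_3) = ¬1 = 0
¬x_2 = ¬1/2 = 1/2
x_3 ∨ ¬x_2 = 1 ∨ 1/2 = 1
¬((x_1 ∨ x_3) ⊃ x_3) ≡ (x_3 ∨ ¬x_2) = 0 ≡ 1 = 0
((((x_1 ≡ x_3) ≡ (x_3 ⊃ x_2)) ∨ (x_1 ≡ (x_1 ∨ x_1))) ⊃ ((x_3 ∨ x_2) ≡ ((x_2 ⊃ x_1) ⊃ x_3))) ≡ (¬((x_1 ∨ x_3) ⊃ x_3) ≡ (x_3 ∨ ¬x_2)) = 1 ≡ 0 = 0
¬(((((x_1 ≡ x_3) ≡ (x_3 ⊃ x_2)) ∨ (x_1 ≡ (x_1 ∨ x_1))) ⊃ ((x_3 ∨ x_2) ≡ ((x_2 ⊃ x_1) ⊃ x_3))) ≡ (¬((x_1 ∨ x_3) ⊃ x_3) ≡ (x_3 ∨ ¬x_2))) = ¬0 = 1
((¬(¬¬x_1 ≡ (x_3 ≡ x_2)) ∨ ¬(x_1 ≡ (x_2 ⊃ x_1))) ⊃ ((((x_3 ⊃ x_1) ≡ ¬x_1) ∨ (x_1 ∨ x_1)) ≡ ((¬¬x_3 ⊃ (x_3 ∨ (x_1 ⊃ x_1))) ⊃ (((x_3 ≡ x_2) ⊃ (x_1 ≡ x_1)) ∨ (¬x_3 ⊃ (x_2 ∨ x_1)))))) ∨ ¬(((((x_1 ≡ x_3) ≡ (x_3 ⊃ x_2)) ∨ (x_1 ≡ (x_1 ∨ x_1))) ⊃ ((x_3 ∨ x_2) ≡ ((x_2 ⊃ x_1) ⊃ x_3))) ≡ (¬((x_1 ∨ x_3) ⊃ x_3) ≡ (x_3 ∨ ¬x_2))) = 1/2 ∨ 1 = 1

1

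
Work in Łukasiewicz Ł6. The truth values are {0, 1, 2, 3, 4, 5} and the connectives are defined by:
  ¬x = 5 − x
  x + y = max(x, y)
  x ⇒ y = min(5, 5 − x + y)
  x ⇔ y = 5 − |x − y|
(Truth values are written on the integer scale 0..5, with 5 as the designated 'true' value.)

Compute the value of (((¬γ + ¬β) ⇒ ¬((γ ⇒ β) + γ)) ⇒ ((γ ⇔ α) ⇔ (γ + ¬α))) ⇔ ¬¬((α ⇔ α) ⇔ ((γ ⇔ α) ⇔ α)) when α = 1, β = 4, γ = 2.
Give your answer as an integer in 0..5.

2

¬γ = ¬2 = 3
¬β = ¬4 = 1
¬γ + ¬β = 3 + 1 = 3
γ ⇒ β = 2 ⇒ 4 = 5
(γ ⇒ β) + γ = 5 + 2 = 5
¬((γ ⇒ β) + γ) = ¬5 = 0
(¬γ + ¬β) ⇒ ¬((γ ⇒ β) + γ) = 3 ⇒ 0 = 2
γ ⇔ α = 2 ⇔ 1 = 4
¬α = ¬1 = 4
γ + ¬α = 2 + 4 = 4
(γ ⇔ α) ⇔ (γ + ¬α) = 4 ⇔ 4 = 5
((¬γ + ¬β) ⇒ ¬((γ ⇒ β) + γ)) ⇒ ((γ ⇔ α) ⇔ (γ + ¬α)) = 2 ⇒ 5 = 5
α ⇔ α = 1 ⇔ 1 = 5
γ ⇔ α = 2 ⇔ 1 = 4
(γ ⇔ α) ⇔ α = 4 ⇔ 1 = 2
(α ⇔ α) ⇔ ((γ ⇔ α) ⇔ α) = 5 ⇔ 2 = 2
¬((α ⇔ α) ⇔ ((γ ⇔ α) ⇔ α)) = ¬2 = 3
¬¬((α ⇔ α) ⇔ ((γ ⇔ α) ⇔ α)) = ¬3 = 2
(((¬γ + ¬β) ⇒ ¬((γ ⇒ β) + γ)) ⇒ ((γ ⇔ α) ⇔ (γ + ¬α))) ⇔ ¬¬((α ⇔ α) ⇔ ((γ ⇔ α) ⇔ α)) = 5 ⇔ 2 = 2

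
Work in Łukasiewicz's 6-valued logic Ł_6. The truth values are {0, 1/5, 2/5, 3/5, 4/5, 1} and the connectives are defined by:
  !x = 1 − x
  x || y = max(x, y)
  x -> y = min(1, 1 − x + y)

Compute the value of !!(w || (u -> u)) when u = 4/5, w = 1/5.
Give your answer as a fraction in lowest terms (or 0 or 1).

u -> u = 4/5 -> 4/5 = 1
w || (u -> u) = 1/5 || 1 = 1
!(w || (u -> u)) = !1 = 0
!!(w || (u -> u)) = !0 = 1

1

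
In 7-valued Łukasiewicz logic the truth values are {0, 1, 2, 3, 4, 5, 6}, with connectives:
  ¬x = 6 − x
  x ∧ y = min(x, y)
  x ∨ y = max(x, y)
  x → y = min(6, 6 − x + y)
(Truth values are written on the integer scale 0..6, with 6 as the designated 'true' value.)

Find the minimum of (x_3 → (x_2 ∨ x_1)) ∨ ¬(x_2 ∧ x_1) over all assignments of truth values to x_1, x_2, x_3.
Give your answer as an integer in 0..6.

3

Take x_1 = 3, x_2 = 3, x_3 = 6:
x_2 ∨ x_1 = 3 ∨ 3 = 3
x_3 → (x_2 ∨ x_1) = 6 → 3 = 3
x_2 ∧ x_1 = 3 ∧ 3 = 3
¬(x_2 ∧ x_1) = ¬3 = 3
(x_3 → (x_2 ∨ x_1)) ∨ ¬(x_2 ∧ x_1) = 3 ∨ 3 = 3
No assignment yields a value below 3, so this is the minimum.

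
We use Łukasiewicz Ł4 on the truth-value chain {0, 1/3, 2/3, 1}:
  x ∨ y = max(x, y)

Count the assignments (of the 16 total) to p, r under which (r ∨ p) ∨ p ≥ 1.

7

p = 0, r = 0 ↦ 0  <
p = 0, r = 1/3 ↦ 1/3  <
p = 0, r = 2/3 ↦ 2/3  <
p = 0, r = 1 ↦ 1  ≥
p = 1/3, r = 0 ↦ 1/3  <
p = 1/3, r = 1/3 ↦ 1/3  <
p = 1/3, r = 2/3 ↦ 2/3  <
p = 1/3, r = 1 ↦ 1  ≥
p = 2/3, r = 0 ↦ 2/3  <
p = 2/3, r = 1/3 ↦ 2/3  <
p = 2/3, r = 2/3 ↦ 2/3  <
p = 2/3, r = 1 ↦ 1  ≥
p = 1, r = 0 ↦ 1  ≥
p = 1, r = 1/3 ↦ 1  ≥
p = 1, r = 2/3 ↦ 1  ≥
p = 1, r = 1 ↦ 1  ≥
So 7 of the 16 assignments meet the threshold.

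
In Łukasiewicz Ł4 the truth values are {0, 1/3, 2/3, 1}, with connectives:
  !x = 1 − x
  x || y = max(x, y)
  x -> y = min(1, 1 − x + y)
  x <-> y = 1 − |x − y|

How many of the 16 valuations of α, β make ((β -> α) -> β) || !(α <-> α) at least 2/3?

9

α = 0, β = 0 ↦ 0  <
α = 0, β = 1/3 ↦ 2/3  ≥
α = 0, β = 2/3 ↦ 1  ≥
α = 0, β = 1 ↦ 1  ≥
α = 1/3, β = 0 ↦ 0  <
α = 1/3, β = 1/3 ↦ 1/3  <
α = 1/3, β = 2/3 ↦ 1  ≥
α = 1/3, β = 1 ↦ 1  ≥
α = 2/3, β = 0 ↦ 0  <
α = 2/3, β = 1/3 ↦ 1/3  <
α = 2/3, β = 2/3 ↦ 2/3  ≥
α = 2/3, β = 1 ↦ 1  ≥
α = 1, β = 0 ↦ 0  <
α = 1, β = 1/3 ↦ 1/3  <
α = 1, β = 2/3 ↦ 2/3  ≥
α = 1, β = 1 ↦ 1  ≥
So 9 of the 16 assignments meet the threshold.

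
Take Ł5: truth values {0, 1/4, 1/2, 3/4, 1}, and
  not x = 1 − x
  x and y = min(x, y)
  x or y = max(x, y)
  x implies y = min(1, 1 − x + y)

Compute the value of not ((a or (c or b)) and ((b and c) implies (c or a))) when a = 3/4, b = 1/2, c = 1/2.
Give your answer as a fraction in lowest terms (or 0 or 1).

1/4

c or b = 1/2 or 1/2 = 1/2
a or (c or b) = 3/4 or 1/2 = 3/4
b and c = 1/2 and 1/2 = 1/2
c or a = 1/2 or 3/4 = 3/4
(b and c) implies (c or a) = 1/2 implies 3/4 = 1
(a or (c or b)) and ((b and c) implies (c or a)) = 3/4 and 1 = 3/4
not ((a or (c or b)) and ((b and c) implies (c or a))) = not 3/4 = 1/4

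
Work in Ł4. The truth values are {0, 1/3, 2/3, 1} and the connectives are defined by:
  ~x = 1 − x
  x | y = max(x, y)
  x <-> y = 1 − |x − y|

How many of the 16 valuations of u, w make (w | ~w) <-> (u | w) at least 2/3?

u = 0, w = 0 ↦ 0  <
u = 0, w = 1/3 ↦ 2/3  ≥
u = 0, w = 2/3 ↦ 1  ≥
u = 0, w = 1 ↦ 1  ≥
u = 1/3, w = 0 ↦ 1/3  <
u = 1/3, w = 1/3 ↦ 2/3  ≥
u = 1/3, w = 2/3 ↦ 1  ≥
u = 1/3, w = 1 ↦ 1  ≥
u = 2/3, w = 0 ↦ 2/3  ≥
u = 2/3, w = 1/3 ↦ 1  ≥
u = 2/3, w = 2/3 ↦ 1  ≥
u = 2/3, w = 1 ↦ 1  ≥
u = 1, w = 0 ↦ 1  ≥
u = 1, w = 1/3 ↦ 2/3  ≥
u = 1, w = 2/3 ↦ 2/3  ≥
u = 1, w = 1 ↦ 1  ≥
So 14 of the 16 assignments meet the threshold.

14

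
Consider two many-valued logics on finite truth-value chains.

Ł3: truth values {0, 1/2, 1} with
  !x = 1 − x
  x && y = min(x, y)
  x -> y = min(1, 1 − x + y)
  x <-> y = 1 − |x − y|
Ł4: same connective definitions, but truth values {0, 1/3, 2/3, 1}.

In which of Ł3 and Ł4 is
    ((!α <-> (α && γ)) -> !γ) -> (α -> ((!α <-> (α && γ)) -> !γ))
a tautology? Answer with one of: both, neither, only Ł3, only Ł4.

both

In Ł3: every assignment gives 1 — tautology.
In Ł4: every assignment gives 1 — tautology.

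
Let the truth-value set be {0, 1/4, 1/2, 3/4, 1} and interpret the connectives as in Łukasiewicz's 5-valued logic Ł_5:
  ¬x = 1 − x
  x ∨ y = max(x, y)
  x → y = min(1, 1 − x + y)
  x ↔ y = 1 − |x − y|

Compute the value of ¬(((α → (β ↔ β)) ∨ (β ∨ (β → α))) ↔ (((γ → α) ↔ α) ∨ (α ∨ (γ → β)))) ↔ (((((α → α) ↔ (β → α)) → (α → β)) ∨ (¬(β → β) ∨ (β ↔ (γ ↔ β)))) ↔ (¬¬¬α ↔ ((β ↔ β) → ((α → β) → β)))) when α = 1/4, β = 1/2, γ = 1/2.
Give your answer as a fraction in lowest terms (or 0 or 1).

β ↔ β = 1/2 ↔ 1/2 = 1
α → (β ↔ β) = 1/4 → 1 = 1
β → α = 1/2 → 1/4 = 3/4
β ∨ (β → α) = 1/2 ∨ 3/4 = 3/4
(α → (β ↔ β)) ∨ (β ∨ (β → α)) = 1 ∨ 3/4 = 1
γ → α = 1/2 → 1/4 = 3/4
(γ → α) ↔ α = 3/4 ↔ 1/4 = 1/2
γ → β = 1/2 → 1/2 = 1
α ∨ (γ → β) = 1/4 ∨ 1 = 1
((γ → α) ↔ α) ∨ (α ∨ (γ → β)) = 1/2 ∨ 1 = 1
((α → (β ↔ β)) ∨ (β ∨ (β → α))) ↔ (((γ → α) ↔ α) ∨ (α ∨ (γ → β))) = 1 ↔ 1 = 1
¬(((α → (β ↔ β)) ∨ (β ∨ (β → α))) ↔ (((γ → α) ↔ α) ∨ (α ∨ (γ → β)))) = ¬1 = 0
α → α = 1/4 → 1/4 = 1
β → α = 1/2 → 1/4 = 3/4
(α → α) ↔ (β → α) = 1 ↔ 3/4 = 3/4
α → β = 1/4 → 1/2 = 1
((α → α) ↔ (β → α)) → (α → β) = 3/4 → 1 = 1
β → β = 1/2 → 1/2 = 1
¬(β → β) = ¬1 = 0
γ ↔ β = 1/2 ↔ 1/2 = 1
β ↔ (γ ↔ β) = 1/2 ↔ 1 = 1/2
¬(β → β) ∨ (β ↔ (γ ↔ β)) = 0 ∨ 1/2 = 1/2
(((α → α) ↔ (β → α)) → (α → β)) ∨ (¬(β → β) ∨ (β ↔ (γ ↔ β))) = 1 ∨ 1/2 = 1
¬α = ¬1/4 = 3/4
¬¬α = ¬3/4 = 1/4
¬¬¬α = ¬1/4 = 3/4
β ↔ β = 1/2 ↔ 1/2 = 1
α → β = 1/4 → 1/2 = 1
(α → β) → β = 1 → 1/2 = 1/2
(β ↔ β) → ((α → β) → β) = 1 → 1/2 = 1/2
¬¬¬α ↔ ((β ↔ β) → ((α → β) → β)) = 3/4 ↔ 1/2 = 3/4
((((α → α) ↔ (β → α)) → (α → β)) ∨ (¬(β → β) ∨ (β ↔ (γ ↔ β)))) ↔ (¬¬¬α ↔ ((β ↔ β) → ((α → β) → β))) = 1 ↔ 3/4 = 3/4
¬(((α → (β ↔ β)) ∨ (β ∨ (β → α))) ↔ (((γ → α) ↔ α) ∨ (α ∨ (γ → β)))) ↔ (((((α → α) ↔ (β → α)) → (α → β)) ∨ (¬(β → β) ∨ (β ↔ (γ ↔ β)))) ↔ (¬¬¬α ↔ ((β ↔ β) → ((α → β) → β)))) = 0 ↔ 3/4 = 1/4

1/4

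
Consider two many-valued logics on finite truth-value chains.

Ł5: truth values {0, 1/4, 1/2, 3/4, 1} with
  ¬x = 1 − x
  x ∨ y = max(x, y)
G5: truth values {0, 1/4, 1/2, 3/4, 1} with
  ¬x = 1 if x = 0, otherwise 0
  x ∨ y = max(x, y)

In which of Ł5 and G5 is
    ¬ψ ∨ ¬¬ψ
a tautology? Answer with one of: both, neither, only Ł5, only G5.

In Ł5: at ψ = 1/4 the value is 3/4 — not a tautology.
In G5: every assignment gives 1 — tautology.

only G5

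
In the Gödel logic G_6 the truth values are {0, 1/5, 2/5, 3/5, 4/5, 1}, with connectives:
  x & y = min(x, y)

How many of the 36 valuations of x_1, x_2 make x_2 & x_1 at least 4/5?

4

value 1: 1 assignment (counts)
value 4/5: 3 assignments (counts)
value 3/5: 5 assignments
value 2/5: 7 assignments
value 1/5: 9 assignments
value 0: 11 assignments
So 4 of the 36 assignments meet the threshold.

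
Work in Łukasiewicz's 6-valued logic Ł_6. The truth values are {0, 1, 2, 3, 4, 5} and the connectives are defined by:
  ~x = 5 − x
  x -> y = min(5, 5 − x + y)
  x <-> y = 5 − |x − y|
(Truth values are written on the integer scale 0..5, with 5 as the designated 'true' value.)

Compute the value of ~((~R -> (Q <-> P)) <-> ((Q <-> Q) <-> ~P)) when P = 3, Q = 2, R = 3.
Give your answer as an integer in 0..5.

~R = ~3 = 2
Q <-> P = 2 <-> 3 = 4
~R -> (Q <-> P) = 2 -> 4 = 5
Q <-> Q = 2 <-> 2 = 5
~P = ~3 = 2
(Q <-> Q) <-> ~P = 5 <-> 2 = 2
(~R -> (Q <-> P)) <-> ((Q <-> Q) <-> ~P) = 5 <-> 2 = 2
~((~R -> (Q <-> P)) <-> ((Q <-> Q) <-> ~P)) = ~2 = 3

3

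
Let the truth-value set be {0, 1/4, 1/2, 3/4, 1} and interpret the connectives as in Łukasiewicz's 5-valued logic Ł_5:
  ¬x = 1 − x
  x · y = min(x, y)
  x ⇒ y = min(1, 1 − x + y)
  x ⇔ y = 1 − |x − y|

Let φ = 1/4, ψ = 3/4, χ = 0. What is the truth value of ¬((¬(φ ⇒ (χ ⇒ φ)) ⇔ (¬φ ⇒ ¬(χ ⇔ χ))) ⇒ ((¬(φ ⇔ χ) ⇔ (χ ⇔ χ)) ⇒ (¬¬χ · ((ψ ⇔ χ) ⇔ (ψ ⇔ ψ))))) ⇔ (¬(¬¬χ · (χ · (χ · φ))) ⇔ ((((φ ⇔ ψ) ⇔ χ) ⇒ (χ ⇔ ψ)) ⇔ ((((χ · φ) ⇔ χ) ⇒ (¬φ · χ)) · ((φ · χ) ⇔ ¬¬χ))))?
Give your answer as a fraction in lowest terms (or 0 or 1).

3/4

χ ⇒ φ = 0 ⇒ 1/4 = 1
φ ⇒ (χ ⇒ φ) = 1/4 ⇒ 1 = 1
¬(φ ⇒ (χ ⇒ φ)) = ¬1 = 0
¬φ = ¬1/4 = 3/4
χ ⇔ χ = 0 ⇔ 0 = 1
¬(χ ⇔ χ) = ¬1 = 0
¬φ ⇒ ¬(χ ⇔ χ) = 3/4 ⇒ 0 = 1/4
¬(φ ⇒ (χ ⇒ φ)) ⇔ (¬φ ⇒ ¬(χ ⇔ χ)) = 0 ⇔ 1/4 = 3/4
φ ⇔ χ = 1/4 ⇔ 0 = 3/4
¬(φ ⇔ χ) = ¬3/4 = 1/4
χ ⇔ χ = 0 ⇔ 0 = 1
¬(φ ⇔ χ) ⇔ (χ ⇔ χ) = 1/4 ⇔ 1 = 1/4
¬χ = ¬0 = 1
¬¬χ = ¬1 = 0
ψ ⇔ χ = 3/4 ⇔ 0 = 1/4
ψ ⇔ ψ = 3/4 ⇔ 3/4 = 1
(ψ ⇔ χ) ⇔ (ψ ⇔ ψ) = 1/4 ⇔ 1 = 1/4
¬¬χ · ((ψ ⇔ χ) ⇔ (ψ ⇔ ψ)) = 0 · 1/4 = 0
(¬(φ ⇔ χ) ⇔ (χ ⇔ χ)) ⇒ (¬¬χ · ((ψ ⇔ χ) ⇔ (ψ ⇔ ψ))) = 1/4 ⇒ 0 = 3/4
(¬(φ ⇒ (χ ⇒ φ)) ⇔ (¬φ ⇒ ¬(χ ⇔ χ))) ⇒ ((¬(φ ⇔ χ) ⇔ (χ ⇔ χ)) ⇒ (¬¬χ · ((ψ ⇔ χ) ⇔ (ψ ⇔ ψ)))) = 3/4 ⇒ 3/4 = 1
¬((¬(φ ⇒ (χ ⇒ φ)) ⇔ (¬φ ⇒ ¬(χ ⇔ χ))) ⇒ ((¬(φ ⇔ χ) ⇔ (χ ⇔ χ)) ⇒ (¬¬χ · ((ψ ⇔ χ) ⇔ (ψ ⇔ ψ))))) = ¬1 = 0
¬χ = ¬0 = 1
¬¬χ = ¬1 = 0
χ · φ = 0 · 1/4 = 0
χ · (χ · φ) = 0 · 0 = 0
¬¬χ · (χ · (χ · φ)) = 0 · 0 = 0
¬(¬¬χ · (χ · (χ · φ))) = ¬0 = 1
φ ⇔ ψ = 1/4 ⇔ 3/4 = 1/2
(φ ⇔ ψ) ⇔ χ = 1/2 ⇔ 0 = 1/2
χ ⇔ ψ = 0 ⇔ 3/4 = 1/4
((φ ⇔ ψ) ⇔ χ) ⇒ (χ ⇔ ψ) = 1/2 ⇒ 1/4 = 3/4
χ · φ = 0 · 1/4 = 0
(χ · φ) ⇔ χ = 0 ⇔ 0 = 1
¬φ = ¬1/4 = 3/4
¬φ · χ = 3/4 · 0 = 0
((χ · φ) ⇔ χ) ⇒ (¬φ · χ) = 1 ⇒ 0 = 0
φ · χ = 1/4 · 0 = 0
¬χ = ¬0 = 1
¬¬χ = ¬1 = 0
(φ · χ) ⇔ ¬¬χ = 0 ⇔ 0 = 1
(((χ · φ) ⇔ χ) ⇒ (¬φ · χ)) · ((φ · χ) ⇔ ¬¬χ) = 0 · 1 = 0
(((φ ⇔ ψ) ⇔ χ) ⇒ (χ ⇔ ψ)) ⇔ ((((χ · φ) ⇔ χ) ⇒ (¬φ · χ)) · ((φ · χ) ⇔ ¬¬χ)) = 3/4 ⇔ 0 = 1/4
¬(¬¬χ · (χ · (χ · φ))) ⇔ ((((φ ⇔ ψ) ⇔ χ) ⇒ (χ ⇔ ψ)) ⇔ ((((χ · φ) ⇔ χ) ⇒ (¬φ · χ)) · ((φ · χ) ⇔ ¬¬χ))) = 1 ⇔ 1/4 = 1/4
¬((¬(φ ⇒ (χ ⇒ φ)) ⇔ (¬φ ⇒ ¬(χ ⇔ χ))) ⇒ ((¬(φ ⇔ χ) ⇔ (χ ⇔ χ)) ⇒ (¬¬χ · ((ψ ⇔ χ) ⇔ (ψ ⇔ ψ))))) ⇔ (¬(¬¬χ · (χ · (χ · φ))) ⇔ ((((φ ⇔ ψ) ⇔ χ) ⇒ (χ ⇔ ψ)) ⇔ ((((χ · φ) ⇔ χ) ⇒ (¬φ · χ)) · ((φ · χ) ⇔ ¬¬χ)))) = 0 ⇔ 1/4 = 3/4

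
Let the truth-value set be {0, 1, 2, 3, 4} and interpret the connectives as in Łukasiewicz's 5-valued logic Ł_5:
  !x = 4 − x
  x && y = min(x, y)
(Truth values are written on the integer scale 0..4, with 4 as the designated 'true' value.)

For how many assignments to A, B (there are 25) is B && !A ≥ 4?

value 4: 1 assignment (counts)
value 3: 3 assignments
value 2: 5 assignments
value 1: 7 assignments
value 0: 9 assignments
So 1 of the 25 assignments meets the threshold.

1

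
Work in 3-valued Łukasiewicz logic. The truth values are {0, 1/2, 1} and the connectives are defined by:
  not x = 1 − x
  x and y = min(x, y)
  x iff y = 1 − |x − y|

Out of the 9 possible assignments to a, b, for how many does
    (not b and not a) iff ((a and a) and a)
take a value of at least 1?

a = 0, b = 0 ↦ 0  <
a = 0, b = 1/2 ↦ 1/2  <
a = 0, b = 1 ↦ 1  ≥
a = 1/2, b = 0 ↦ 1  ≥
a = 1/2, b = 1/2 ↦ 1  ≥
a = 1/2, b = 1 ↦ 1/2  <
a = 1, b = 0 ↦ 0  <
a = 1, b = 1/2 ↦ 0  <
a = 1, b = 1 ↦ 0  <
So 3 of the 9 assignments meet the threshold.

3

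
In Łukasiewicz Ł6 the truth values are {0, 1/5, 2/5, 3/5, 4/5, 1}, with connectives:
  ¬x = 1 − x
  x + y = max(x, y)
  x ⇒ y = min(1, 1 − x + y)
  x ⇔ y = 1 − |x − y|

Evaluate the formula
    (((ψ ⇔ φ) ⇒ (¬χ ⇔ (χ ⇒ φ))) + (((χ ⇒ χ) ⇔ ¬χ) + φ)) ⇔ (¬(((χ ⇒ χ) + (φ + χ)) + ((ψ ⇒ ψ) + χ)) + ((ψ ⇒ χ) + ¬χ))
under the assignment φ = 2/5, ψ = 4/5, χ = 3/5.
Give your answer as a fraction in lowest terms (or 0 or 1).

4/5

ψ ⇔ φ = 4/5 ⇔ 2/5 = 3/5
¬χ = ¬3/5 = 2/5
χ ⇒ φ = 3/5 ⇒ 2/5 = 4/5
¬χ ⇔ (χ ⇒ φ) = 2/5 ⇔ 4/5 = 3/5
(ψ ⇔ φ) ⇒ (¬χ ⇔ (χ ⇒ φ)) = 3/5 ⇒ 3/5 = 1
χ ⇒ χ = 3/5 ⇒ 3/5 = 1
¬χ = ¬3/5 = 2/5
(χ ⇒ χ) ⇔ ¬χ = 1 ⇔ 2/5 = 2/5
((χ ⇒ χ) ⇔ ¬χ) + φ = 2/5 + 2/5 = 2/5
((ψ ⇔ φ) ⇒ (¬χ ⇔ (χ ⇒ φ))) + (((χ ⇒ χ) ⇔ ¬χ) + φ) = 1 + 2/5 = 1
χ ⇒ χ = 3/5 ⇒ 3/5 = 1
φ + χ = 2/5 + 3/5 = 3/5
(χ ⇒ χ) + (φ + χ) = 1 + 3/5 = 1
ψ ⇒ ψ = 4/5 ⇒ 4/5 = 1
(ψ ⇒ ψ) + χ = 1 + 3/5 = 1
((χ ⇒ χ) + (φ + χ)) + ((ψ ⇒ ψ) + χ) = 1 + 1 = 1
¬(((χ ⇒ χ) + (φ + χ)) + ((ψ ⇒ ψ) + χ)) = ¬1 = 0
ψ ⇒ χ = 4/5 ⇒ 3/5 = 4/5
¬χ = ¬3/5 = 2/5
(ψ ⇒ χ) + ¬χ = 4/5 + 2/5 = 4/5
¬(((χ ⇒ χ) + (φ + χ)) + ((ψ ⇒ ψ) + χ)) + ((ψ ⇒ χ) + ¬χ) = 0 + 4/5 = 4/5
(((ψ ⇔ φ) ⇒ (¬χ ⇔ (χ ⇒ φ))) + (((χ ⇒ χ) ⇔ ¬χ) + φ)) ⇔ (¬(((χ ⇒ χ) + (φ + χ)) + ((ψ ⇒ ψ) + χ)) + ((ψ ⇒ χ) + ¬χ)) = 1 ⇔ 4/5 = 4/5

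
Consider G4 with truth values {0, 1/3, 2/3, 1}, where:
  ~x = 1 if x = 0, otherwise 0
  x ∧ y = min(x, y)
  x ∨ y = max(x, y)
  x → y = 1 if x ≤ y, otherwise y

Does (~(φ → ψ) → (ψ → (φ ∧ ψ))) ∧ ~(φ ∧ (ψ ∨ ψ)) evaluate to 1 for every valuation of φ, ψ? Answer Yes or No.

No

Counterexample: take φ = 1/3, ψ = 1/3.
φ → ψ = 1/3 → 1/3 = 1
~(φ → ψ) = ~1 = 0
φ ∧ ψ = 1/3 ∧ 1/3 = 1/3
ψ → (φ ∧ ψ) = 1/3 → 1/3 = 1
~(φ → ψ) → (ψ → (φ ∧ ψ)) = 0 → 1 = 1
ψ ∨ ψ = 1/3 ∨ 1/3 = 1/3
φ ∧ (ψ ∨ ψ) = 1/3 ∧ 1/3 = 1/3
~(φ ∧ (ψ ∨ ψ)) = ~1/3 = 0
(~(φ → ψ) → (ψ → (φ ∧ ψ))) ∧ ~(φ ∧ (ψ ∨ ψ)) = 1 ∧ 0 = 0
This gives 0 ≠ 1.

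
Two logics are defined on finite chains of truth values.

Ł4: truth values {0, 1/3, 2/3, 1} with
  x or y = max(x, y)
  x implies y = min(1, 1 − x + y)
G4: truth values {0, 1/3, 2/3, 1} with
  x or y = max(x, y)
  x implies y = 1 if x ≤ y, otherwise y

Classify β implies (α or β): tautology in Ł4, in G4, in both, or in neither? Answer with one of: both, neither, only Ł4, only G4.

both

In Ł4: every assignment gives 1 — tautology.
In G4: every assignment gives 1 — tautology.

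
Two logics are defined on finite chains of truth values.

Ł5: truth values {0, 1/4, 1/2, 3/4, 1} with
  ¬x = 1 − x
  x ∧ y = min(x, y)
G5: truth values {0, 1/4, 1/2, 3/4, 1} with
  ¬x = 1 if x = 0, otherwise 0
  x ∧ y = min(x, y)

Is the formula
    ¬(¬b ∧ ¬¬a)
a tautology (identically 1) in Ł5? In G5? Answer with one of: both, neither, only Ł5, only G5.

neither

In Ł5: at a = 1/4, b = 0 the value is 3/4 — not a tautology.
In G5: at a = 1/4, b = 0 the value is 0 — not a tautology.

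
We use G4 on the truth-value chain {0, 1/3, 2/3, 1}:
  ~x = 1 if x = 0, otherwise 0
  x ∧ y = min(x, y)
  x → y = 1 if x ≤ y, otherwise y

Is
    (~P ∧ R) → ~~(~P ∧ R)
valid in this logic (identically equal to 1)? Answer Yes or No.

Yes

P = 0, R = 0 ↦ 1
P = 0, R = 1/3 ↦ 1
P = 0, R = 2/3 ↦ 1
P = 0, R = 1 ↦ 1
P = 1/3, R = 0 ↦ 1
P = 1/3, R = 1/3 ↦ 1
P = 1/3, R = 2/3 ↦ 1
P = 1/3, R = 1 ↦ 1
P = 2/3, R = 0 ↦ 1
P = 2/3, R = 1/3 ↦ 1
P = 2/3, R = 2/3 ↦ 1
P = 2/3, R = 1 ↦ 1
P = 1, R = 0 ↦ 1
P = 1, R = 1/3 ↦ 1
P = 1, R = 2/3 ↦ 1
P = 1, R = 1 ↦ 1
Every assignment gives a value ≥ 1.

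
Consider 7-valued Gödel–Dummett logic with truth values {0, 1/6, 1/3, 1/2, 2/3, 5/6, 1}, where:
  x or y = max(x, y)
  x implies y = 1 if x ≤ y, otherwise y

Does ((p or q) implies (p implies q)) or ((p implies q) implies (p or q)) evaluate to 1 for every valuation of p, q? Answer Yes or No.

At p = 1/6, q = 1/2, for instance:
p or q = 1/6 or 1/2 = 1/2
p implies q = 1/6 implies 1/2 = 1
(p or q) implies (p implies q) = 1/2 implies 1 = 1
(p implies q) implies (p or q) = 1 implies 1/2 = 1/2
((p or q) implies (p implies q)) or ((p implies q) implies (p or q)) = 1 or 1/2 = 1
and checking the remaining 48 assignments likewise gives ≥ 1 in every case.

Yes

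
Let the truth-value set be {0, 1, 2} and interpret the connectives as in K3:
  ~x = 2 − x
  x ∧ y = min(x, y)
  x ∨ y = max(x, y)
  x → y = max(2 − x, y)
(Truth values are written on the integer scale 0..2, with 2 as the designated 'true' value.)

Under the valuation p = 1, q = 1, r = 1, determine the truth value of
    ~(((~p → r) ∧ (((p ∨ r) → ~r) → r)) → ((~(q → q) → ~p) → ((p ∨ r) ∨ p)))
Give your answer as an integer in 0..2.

~p = ~1 = 1
~p → r = 1 → 1 = 1
p ∨ r = 1 ∨ 1 = 1
~r = ~1 = 1
(p ∨ r) → ~r = 1 → 1 = 1
((p ∨ r) → ~r) → r = 1 → 1 = 1
(~p → r) ∧ (((p ∨ r) → ~r) → r) = 1 ∧ 1 = 1
q → q = 1 → 1 = 1
~(q → q) = ~1 = 1
~p = ~1 = 1
~(q → q) → ~p = 1 → 1 = 1
p ∨ r = 1 ∨ 1 = 1
(p ∨ r) ∨ p = 1 ∨ 1 = 1
(~(q → q) → ~p) → ((p ∨ r) ∨ p) = 1 → 1 = 1
((~p → r) ∧ (((p ∨ r) → ~r) → r)) → ((~(q → q) → ~p) → ((p ∨ r) ∨ p)) = 1 → 1 = 1
~(((~p → r) ∧ (((p ∨ r) → ~r) → r)) → ((~(q → q) → ~p) → ((p ∨ r) ∨ p))) = ~1 = 1

1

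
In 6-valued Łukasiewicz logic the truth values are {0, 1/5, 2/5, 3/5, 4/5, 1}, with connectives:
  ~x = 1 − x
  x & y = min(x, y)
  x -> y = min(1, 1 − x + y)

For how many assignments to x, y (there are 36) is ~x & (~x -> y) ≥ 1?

1

value 1: 1 assignment (counts)
value 4/5: 4 assignments
value 3/5: 7 assignments
value 2/5: 9 assignments
value 1/5: 8 assignments
value 0: 7 assignments
So 1 of the 36 assignments meets the threshold.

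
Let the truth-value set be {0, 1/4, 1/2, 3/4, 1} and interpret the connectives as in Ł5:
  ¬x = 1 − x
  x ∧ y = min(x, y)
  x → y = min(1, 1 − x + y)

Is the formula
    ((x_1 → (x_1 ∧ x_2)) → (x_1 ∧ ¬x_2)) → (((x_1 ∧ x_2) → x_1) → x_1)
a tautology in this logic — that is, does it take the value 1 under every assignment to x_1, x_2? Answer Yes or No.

No

Counterexample: take x_1 = 1/4, x_2 = 0.
x_1 ∧ x_2 = 1/4 ∧ 0 = 0
x_1 → (x_1 ∧ x_2) = 1/4 → 0 = 3/4
¬x_2 = ¬0 = 1
x_1 ∧ ¬x_2 = 1/4 ∧ 1 = 1/4
(x_1 → (x_1 ∧ x_2)) → (x_1 ∧ ¬x_2) = 3/4 → 1/4 = 1/2
x_1 ∧ x_2 = 1/4 ∧ 0 = 0
(x_1 ∧ x_2) → x_1 = 0 → 1/4 = 1
((x_1 ∧ x_2) → x_1) → x_1 = 1 → 1/4 = 1/4
((x_1 → (x_1 ∧ x_2)) → (x_1 ∧ ¬x_2)) → (((x_1 ∧ x_2) → x_1) → x_1) = 1/2 → 1/4 = 3/4
This gives 3/4 ≠ 1.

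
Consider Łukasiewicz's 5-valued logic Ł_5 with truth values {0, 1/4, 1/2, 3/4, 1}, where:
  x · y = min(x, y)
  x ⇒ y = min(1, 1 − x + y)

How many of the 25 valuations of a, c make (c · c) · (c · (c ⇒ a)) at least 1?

1

value 1: 1 assignment (counts)
value 3/4: 4 assignments
value 1/2: 7 assignments
value 1/4: 7 assignments
value 0: 6 assignments
So 1 of the 25 assignments meets the threshold.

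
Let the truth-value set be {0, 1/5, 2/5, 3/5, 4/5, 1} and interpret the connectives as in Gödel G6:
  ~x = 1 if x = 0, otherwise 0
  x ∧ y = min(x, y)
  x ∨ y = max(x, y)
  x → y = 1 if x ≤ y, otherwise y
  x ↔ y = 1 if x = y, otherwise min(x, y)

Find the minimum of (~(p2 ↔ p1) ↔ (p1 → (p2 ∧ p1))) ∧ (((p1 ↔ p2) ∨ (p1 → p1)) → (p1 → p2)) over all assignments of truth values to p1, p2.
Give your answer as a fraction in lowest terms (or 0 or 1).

Take p1 = 0, p2 = 0:
p2 ↔ p1 = 0 ↔ 0 = 1
~(p2 ↔ p1) = ~1 = 0
p2 ∧ p1 = 0 ∧ 0 = 0
p1 → (p2 ∧ p1) = 0 → 0 = 1
~(p2 ↔ p1) ↔ (p1 → (p2 ∧ p1)) = 0 ↔ 1 = 0
p1 ↔ p2 = 0 ↔ 0 = 1
p1 → p1 = 0 → 0 = 1
(p1 ↔ p2) ∨ (p1 → p1) = 1 ∨ 1 = 1
p1 → p2 = 0 → 0 = 1
((p1 ↔ p2) ∨ (p1 → p1)) → (p1 → p2) = 1 → 1 = 1
(~(p2 ↔ p1) ↔ (p1 → (p2 ∧ p1))) ∧ (((p1 ↔ p2) ∨ (p1 → p1)) → (p1 → p2)) = 0 ∧ 1 = 0
No assignment yields a value below 0, so this is the minimum.

0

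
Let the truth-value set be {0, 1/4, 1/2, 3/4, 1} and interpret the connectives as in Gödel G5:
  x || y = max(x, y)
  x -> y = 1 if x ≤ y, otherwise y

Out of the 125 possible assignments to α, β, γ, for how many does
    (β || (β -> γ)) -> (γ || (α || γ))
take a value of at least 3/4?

84

value 1: 55 assignments (counts)
value 3/4: 29 assignments (counts)
value 1/2: 22 assignments
value 1/4: 14 assignments
value 0: 5 assignments
So 84 of the 125 assignments meet the threshold.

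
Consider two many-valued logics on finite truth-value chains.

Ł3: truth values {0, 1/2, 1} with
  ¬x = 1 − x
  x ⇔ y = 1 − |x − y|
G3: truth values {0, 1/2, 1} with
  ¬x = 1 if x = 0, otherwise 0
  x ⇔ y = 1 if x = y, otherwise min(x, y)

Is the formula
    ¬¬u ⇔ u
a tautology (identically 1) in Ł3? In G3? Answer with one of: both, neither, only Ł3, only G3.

only Ł3

In Ł3: every assignment gives 1 — tautology.
In G3: at u = 1/2 the value is 1/2 — not a tautology.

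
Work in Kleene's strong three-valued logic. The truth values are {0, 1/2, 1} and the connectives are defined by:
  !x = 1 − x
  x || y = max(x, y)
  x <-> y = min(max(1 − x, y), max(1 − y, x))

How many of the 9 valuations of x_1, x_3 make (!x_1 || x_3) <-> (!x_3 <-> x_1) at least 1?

x_1 = 0, x_3 = 0 ↦ 0  <
x_1 = 0, x_3 = 1/2 ↦ 1/2  <
x_1 = 0, x_3 = 1 ↦ 1  ≥
x_1 = 1/2, x_3 = 0 ↦ 1/2  <
x_1 = 1/2, x_3 = 1/2 ↦ 1/2  <
x_1 = 1/2, x_3 = 1 ↦ 1/2  <
x_1 = 1, x_3 = 0 ↦ 0  <
x_1 = 1, x_3 = 1/2 ↦ 1/2  <
x_1 = 1, x_3 = 1 ↦ 0  <
So 1 of the 9 assignments meets the threshold.

1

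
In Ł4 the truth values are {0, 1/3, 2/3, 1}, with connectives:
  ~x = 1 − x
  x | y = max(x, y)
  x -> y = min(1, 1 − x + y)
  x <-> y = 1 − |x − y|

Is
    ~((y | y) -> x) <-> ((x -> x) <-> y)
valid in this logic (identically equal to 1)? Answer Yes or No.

Counterexample: take x = 1/3, y = 1/3.
y | y = 1/3 | 1/3 = 1/3
(y | y) -> x = 1/3 -> 1/3 = 1
~((y | y) -> x) = ~1 = 0
x -> x = 1/3 -> 1/3 = 1
(x -> x) <-> y = 1 <-> 1/3 = 1/3
~((y | y) -> x) <-> ((x -> x) <-> y) = 0 <-> 1/3 = 2/3
This gives 2/3 ≠ 1.

No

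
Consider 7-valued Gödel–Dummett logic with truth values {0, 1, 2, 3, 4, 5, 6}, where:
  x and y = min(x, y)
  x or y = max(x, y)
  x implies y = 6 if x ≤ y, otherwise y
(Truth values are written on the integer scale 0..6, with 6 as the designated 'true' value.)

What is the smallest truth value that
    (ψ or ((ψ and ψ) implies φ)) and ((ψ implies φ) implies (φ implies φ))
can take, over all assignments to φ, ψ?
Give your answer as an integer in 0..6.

1

Take φ = 0, ψ = 1:
ψ and ψ = 1 and 1 = 1
(ψ and ψ) implies φ = 1 implies 0 = 0
ψ or ((ψ and ψ) implies φ) = 1 or 0 = 1
ψ implies φ = 1 implies 0 = 0
φ implies φ = 0 implies 0 = 6
(ψ implies φ) implies (φ implies φ) = 0 implies 6 = 6
(ψ or ((ψ and ψ) implies φ)) and ((ψ implies φ) implies (φ implies φ)) = 1 and 6 = 1
No assignment yields a value below 1, so this is the minimum.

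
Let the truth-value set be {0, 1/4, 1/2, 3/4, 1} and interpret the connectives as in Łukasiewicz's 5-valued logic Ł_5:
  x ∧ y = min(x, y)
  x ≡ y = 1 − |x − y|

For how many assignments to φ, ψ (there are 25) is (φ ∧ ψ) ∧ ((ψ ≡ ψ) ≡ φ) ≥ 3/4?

4

value 1: 1 assignment (counts)
value 3/4: 3 assignments (counts)
value 1/2: 5 assignments
value 1/4: 7 assignments
value 0: 9 assignments
So 4 of the 25 assignments meet the threshold.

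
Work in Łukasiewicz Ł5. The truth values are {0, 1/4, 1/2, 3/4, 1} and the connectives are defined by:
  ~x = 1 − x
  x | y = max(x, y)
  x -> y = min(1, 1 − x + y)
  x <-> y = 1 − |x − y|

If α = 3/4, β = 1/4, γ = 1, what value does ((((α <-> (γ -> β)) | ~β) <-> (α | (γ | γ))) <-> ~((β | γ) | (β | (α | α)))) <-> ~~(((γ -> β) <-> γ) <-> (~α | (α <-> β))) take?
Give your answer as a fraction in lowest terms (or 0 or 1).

1/2

γ -> β = 1 -> 1/4 = 1/4
α <-> (γ -> β) = 3/4 <-> 1/4 = 1/2
~β = ~1/4 = 3/4
(α <-> (γ -> β)) | ~β = 1/2 | 3/4 = 3/4
γ | γ = 1 | 1 = 1
α | (γ | γ) = 3/4 | 1 = 1
((α <-> (γ -> β)) | ~β) <-> (α | (γ | γ)) = 3/4 <-> 1 = 3/4
β | γ = 1/4 | 1 = 1
α | α = 3/4 | 3/4 = 3/4
β | (α | α) = 1/4 | 3/4 = 3/4
(β | γ) | (β | (α | α)) = 1 | 3/4 = 1
~((β | γ) | (β | (α | α))) = ~1 = 0
(((α <-> (γ -> β)) | ~β) <-> (α | (γ | γ))) <-> ~((β | γ) | (β | (α | α))) = 3/4 <-> 0 = 1/4
γ -> β = 1 -> 1/4 = 1/4
(γ -> β) <-> γ = 1/4 <-> 1 = 1/4
~α = ~3/4 = 1/4
α <-> β = 3/4 <-> 1/4 = 1/2
~α | (α <-> β) = 1/4 | 1/2 = 1/2
((γ -> β) <-> γ) <-> (~α | (α <-> β)) = 1/4 <-> 1/2 = 3/4
~(((γ -> β) <-> γ) <-> (~α | (α <-> β))) = ~3/4 = 1/4
~~(((γ -> β) <-> γ) <-> (~α | (α <-> β))) = ~1/4 = 3/4
((((α <-> (γ -> β)) | ~β) <-> (α | (γ | γ))) <-> ~((β | γ) | (β | (α | α)))) <-> ~~(((γ -> β) <-> γ) <-> (~α | (α <-> β))) = 1/4 <-> 3/4 = 1/2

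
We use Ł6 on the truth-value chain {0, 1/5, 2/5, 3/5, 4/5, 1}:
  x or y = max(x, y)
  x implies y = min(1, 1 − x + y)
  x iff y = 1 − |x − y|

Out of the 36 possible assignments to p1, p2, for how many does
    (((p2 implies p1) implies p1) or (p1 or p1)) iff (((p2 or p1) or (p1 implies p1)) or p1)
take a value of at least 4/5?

value 1: 11 assignments (counts)
value 4/5: 9 assignments (counts)
value 3/5: 7 assignments
value 2/5: 5 assignments
value 1/5: 3 assignments
value 0: 1 assignment
So 20 of the 36 assignments meet the threshold.

20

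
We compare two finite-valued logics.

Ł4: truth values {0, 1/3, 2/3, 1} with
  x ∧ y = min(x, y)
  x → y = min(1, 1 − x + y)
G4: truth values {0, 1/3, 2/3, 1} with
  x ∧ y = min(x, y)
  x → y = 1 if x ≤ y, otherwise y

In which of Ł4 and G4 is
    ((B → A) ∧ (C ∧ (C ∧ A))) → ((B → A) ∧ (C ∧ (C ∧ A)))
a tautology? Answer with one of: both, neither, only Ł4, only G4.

both

In Ł4: every assignment gives 1 — tautology.
In G4: every assignment gives 1 — tautology.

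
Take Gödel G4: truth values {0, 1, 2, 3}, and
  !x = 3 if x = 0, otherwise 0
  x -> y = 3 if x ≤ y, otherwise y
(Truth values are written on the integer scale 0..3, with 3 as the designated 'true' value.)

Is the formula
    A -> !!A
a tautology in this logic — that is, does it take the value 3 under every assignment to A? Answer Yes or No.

Yes

A = 0 ↦ 3
A = 1 ↦ 3
A = 2 ↦ 3
A = 3 ↦ 3
Every assignment gives a value ≥ 3.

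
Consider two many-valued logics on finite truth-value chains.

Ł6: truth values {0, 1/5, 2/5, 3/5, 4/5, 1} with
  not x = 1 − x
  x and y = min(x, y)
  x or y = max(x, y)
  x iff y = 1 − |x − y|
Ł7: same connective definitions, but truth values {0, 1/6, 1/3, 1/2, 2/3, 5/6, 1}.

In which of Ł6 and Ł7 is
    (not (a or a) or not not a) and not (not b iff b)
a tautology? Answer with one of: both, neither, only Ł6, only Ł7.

neither

In Ł6: at a = 0, b = 1/5 the value is 3/5 — not a tautology.
In Ł7: at a = 0, b = 1/6 the value is 2/3 — not a tautology.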